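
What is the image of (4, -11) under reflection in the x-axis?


Transformation: reflection
Original point: (4, -11)
Rule for reflection over the x-axis: (x, y) -> (x, -y)
Apply: (4, -11) -> (4, 11)
(4, 11)


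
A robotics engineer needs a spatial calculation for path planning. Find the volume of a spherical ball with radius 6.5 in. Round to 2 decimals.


Shape: sphere
Radius r = 6.5 in
Formula: V = (4/3) * pi * r^3
r^3 = 274.625
(4/3) * 274.625 = 366.166667
V = 366.166667 * pi
V = 1150.35
1150.35 in^3


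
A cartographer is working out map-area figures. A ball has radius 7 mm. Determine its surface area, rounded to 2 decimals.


Shape: sphere
Radius r = 7 mm
Formula: SA = 4 * pi * r^2
r^2 = 49
SA = 4 * pi * 49
SA = 196 * pi
SA = 615.75
615.75 mm^2


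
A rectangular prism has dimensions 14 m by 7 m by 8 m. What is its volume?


Shape: rectangular prism
l = 14 m, w = 7 m, h = 8 m
Formula: V = l * w * h
V = 14 * 7 * 8
V = 98 * 8
V = 784
784 m^3


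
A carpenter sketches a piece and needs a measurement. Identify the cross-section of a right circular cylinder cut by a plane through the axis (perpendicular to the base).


Solid: right circular cylinder
Cutting plane: through the axis (perpendicular to the base)
Visualize the intersection of the plane with the solid's surface.
The boundary of the cut region is a rectangle.
rectangle


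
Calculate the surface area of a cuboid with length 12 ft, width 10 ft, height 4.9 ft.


Shape: rectangular prism
l = 12 ft, w = 10 ft, h = 4.9 ft
Formula: SA = 2(lw + lh + wh)
lw = 120, lh = 58.8, wh = 49
lw + lh + wh = 227.8
SA = 2 * 227.8
SA = 455.6
455.6 ft^2


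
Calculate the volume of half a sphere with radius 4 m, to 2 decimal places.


Shape: hemisphere (half of a sphere)
Radius r = 4 m
Formula: V = (1/2) * (4/3) * pi * r^3 = (2/3) * pi * r^3
r^3 = 64
(2/3) * 64 = 42.666667
V = 42.666667 * pi
V = 134.04
134.04 m^3


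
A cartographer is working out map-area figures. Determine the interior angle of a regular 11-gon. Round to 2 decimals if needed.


Shape: regular hendecagon (11 sides)
Formula: interior angle = (n - 2) * 180 / n
(n - 2) = 9
(n - 2) * 180 = 1620
angle = 1620 / 11
angle = 147.27
147.27 degrees


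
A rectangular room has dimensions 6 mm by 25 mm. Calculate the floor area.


Shape: rectangle
Length l = 6 mm, Width w = 25 mm
Formula: A = l * w
A = 6 * 25
A = 150
150 mm^2


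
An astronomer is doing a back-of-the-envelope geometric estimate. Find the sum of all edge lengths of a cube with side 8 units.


Shape: cube
Side s = 8 units
A cube has 12 edges, all equal.
Formula: total edge length = 12 * s
Total = 12 * 8
Total = 96
96 units


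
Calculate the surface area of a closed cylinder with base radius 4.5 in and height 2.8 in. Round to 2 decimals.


Shape: closed cylinder
Radius r = 4.5 in, Height h = 2.8 in
Formula: SA = 2*pi*r^2 + 2*pi*r*h = 2*pi*r*(r + h)
r + h = 7.3
2 * r * (r + h) = 2 * 4.5 * 7.3 = 65.7
SA = 65.7 * pi
SA = 206.4
206.4 in^2


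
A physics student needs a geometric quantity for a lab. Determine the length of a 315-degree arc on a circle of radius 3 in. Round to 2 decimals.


Shape: circular arc
Radius r = 3 in, Angle = 315 degrees
Formula: L = (angle/360) * 2 * pi * r
2 * pi * r = 6 * pi
L = (315/360) * 6 * pi
L = 5.25 * pi
L = 16.49
16.49 in


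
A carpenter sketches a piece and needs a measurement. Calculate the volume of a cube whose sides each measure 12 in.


Shape: cube
Side s = 12 in
Formula: V = s^3
V = 12 * 12 * 12
V = 144 * 12
V = 1728
1728 in^3


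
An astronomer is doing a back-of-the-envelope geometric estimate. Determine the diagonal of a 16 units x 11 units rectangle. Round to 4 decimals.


Shape: rectangle (diagonal via Pythagoras)
Sides: 16 units and 11 units
Formula: d = sqrt(l^2 + w^2)
l^2 = 256, w^2 = 121
l^2 + w^2 = 377
d = sqrt(377)
d = 19.4165
19.4165 units


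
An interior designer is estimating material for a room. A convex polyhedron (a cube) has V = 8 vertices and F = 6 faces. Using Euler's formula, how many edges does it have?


Polyhedron: cube
Euler's formula for convex polyhedra: V - E + F = 2
Given: V = 8 vertices and F = 6 faces
Solve for E:
E = V + F - 2 = 8 + 6 - 2 = 12
12 edges


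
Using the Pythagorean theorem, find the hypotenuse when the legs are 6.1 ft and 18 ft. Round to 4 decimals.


Shape: right triangle
Legs a = 6.1 ft, b = 18 ft
Formula: c = sqrt(a^2 + b^2)
a^2 = 37.21, b^2 = 324
a^2 + b^2 = 361.21
c = sqrt(361.21)
c = 19.0055
19.0055 ft


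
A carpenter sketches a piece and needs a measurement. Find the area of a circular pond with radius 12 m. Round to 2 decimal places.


Shape: circle
Radius r = 12 m
Formula: A = pi * r^2
r^2 = 12^2 = 144
A = pi * 144
A = 452.39
452.39 m^2


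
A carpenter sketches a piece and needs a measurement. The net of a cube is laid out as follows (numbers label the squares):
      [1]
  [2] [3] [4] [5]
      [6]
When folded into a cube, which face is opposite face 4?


Net: cross layout. Take square 3 as the base (bottom).
Fold the four squares in the horizontal row up around 3: 2 -> left, 4 -> right, 5 wraps to the top.
Fold 1 and 6 up from 3: 1 -> back, 6 -> front.
Opposite pairs are therefore: (1, 6), (2, 4), (3, 5).
Face 4 is opposite face 2.
face 2


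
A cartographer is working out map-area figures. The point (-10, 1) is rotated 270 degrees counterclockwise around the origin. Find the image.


Transformation: rotation about the origin
Original point: (-10, 1)
Rule for 270 deg counterclockwise: (x, y) -> (y, -x)
Apply: (-10, 1) -> (1, 10)
(1, 10)


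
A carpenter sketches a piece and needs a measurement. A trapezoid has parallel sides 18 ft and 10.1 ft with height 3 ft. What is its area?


Shape: trapezoid
Parallel sides a = 18 ft, b = 10.1 ft; Height h = 3 ft
Formula: A = (a + b) * h / 2
a + b = 18 + 10.1 = 28.1
A = 28.1 * 3 / 2
A = 84.3 / 2
A = 42.15
42.15 ft^2


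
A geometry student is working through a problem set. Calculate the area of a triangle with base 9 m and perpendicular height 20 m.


Shape: triangle
Base b = 9 m, Height h = 20 m
Formula: A = (1/2) * b * h
A = 0.5 * 9 * 20
A = 0.5 * 180
A = 90
90 m^2


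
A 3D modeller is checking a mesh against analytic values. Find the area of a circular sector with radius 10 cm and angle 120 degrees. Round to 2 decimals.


Shape: circular sector
Radius r = 10 cm, Angle = 120 degrees
Formula: A = (angle/360) * pi * r^2
r^2 = 100
Fraction of circle = 120/360
A = (120/360) * pi * 100
A = 33.333333 * pi
A = 104.72
104.72 cm^2


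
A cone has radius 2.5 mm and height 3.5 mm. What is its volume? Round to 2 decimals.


Shape: cone
Radius r = 2.5 mm, Height h = 3.5 mm
Formula: V = (1/3) * pi * r^2 * h
r^2 = 6.25
pi * r^2 * h = pi * 6.25 * 3.5 = 21.875 * pi
V = 21.875 * pi / 3
V = 22.91
22.91 mm^3


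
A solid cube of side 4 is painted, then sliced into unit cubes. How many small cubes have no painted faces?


Large cube: 4 x 4 x 4, cut into unit cubes.
n = 4, so n - 2 = 2
Unpainted cubes form the interior (n - 2)^3 block.
(n - 2)^3 = 2^3 = 8
8 unit cubes


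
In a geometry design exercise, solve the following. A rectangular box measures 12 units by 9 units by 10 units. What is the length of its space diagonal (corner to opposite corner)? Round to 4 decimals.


Shape: rectangular box (space diagonal)
l = 12 units, w = 9 units, h = 10 units
Visualize: the diagonal of the base, then a right triangle with that diagonal and the height.
Formula: d = sqrt(l^2 + w^2 + h^2)
l^2 + w^2 + h^2 = 144 + 81 + 100 = 325
d = sqrt(325)
d = 18.0278
18.0278 units


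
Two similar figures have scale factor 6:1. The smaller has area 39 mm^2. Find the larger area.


Linear scale factor k = 6
Original area = 39 mm^2
Rule: under a linear scaling by k, areas scale by k^2.
k^2 = 6^2 = 36
New area = 39 * 36
New area = 1404
1404 mm^2


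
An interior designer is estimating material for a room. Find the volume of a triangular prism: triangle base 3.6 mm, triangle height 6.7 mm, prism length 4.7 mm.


Shape: triangular prism
Triangle base = 3.6 mm, triangle height = 6.7 mm, prism length L = 4.7 mm
Formula: V = (1/2 * b * h_tri) * L
Cross-section area = 0.5 * 3.6 * 6.7 = 12.06
V = 12.06 * 4.7
V = 56.682
56.682 mm^3


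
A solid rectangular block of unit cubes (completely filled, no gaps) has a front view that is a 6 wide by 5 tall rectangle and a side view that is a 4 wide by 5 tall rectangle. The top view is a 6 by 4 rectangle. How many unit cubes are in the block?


Orthographic views of a solid rectangular block:
Front view 6 x 5 -> length = 6, height = 5
Side view 4 x 5 -> width = 4, height = 5 (consistent)
Top view 6 x 4 -> confirms length = 6, width = 4
The block is 6 x 4 x 5.
Total unit cubes = 6 * 4 * 5 = 120
120 unit cubes


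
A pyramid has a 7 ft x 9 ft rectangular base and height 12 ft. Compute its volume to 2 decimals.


Shape: rectangular pyramid
Base: 7 ft x 9 ft, Height h = 12 ft
Formula: V = (1/3) * base_area * h
base_area = 7 * 9 = 63
base_area * h = 63 * 12 = 756
V = 756 / 3
V = 252
252 ft^3


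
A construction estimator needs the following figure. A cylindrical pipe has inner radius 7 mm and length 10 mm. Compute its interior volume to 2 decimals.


Shape: cylinder
Radius r = 7 mm, Height h = 10 mm
Formula: V = pi * r^2 * h
r^2 = 49
V = pi * 49 * 10
V = 490 * pi
V = 1539.38
1539.38 mm^3


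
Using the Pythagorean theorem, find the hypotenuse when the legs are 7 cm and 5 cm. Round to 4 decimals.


Shape: right triangle
Legs a = 7 cm, b = 5 cm
Formula: c = sqrt(a^2 + b^2)
a^2 = 49, b^2 = 25
a^2 + b^2 = 74
c = sqrt(74)
c = 8.6023
8.6023 cm


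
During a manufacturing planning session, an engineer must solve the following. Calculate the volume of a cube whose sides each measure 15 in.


Shape: cube
Side s = 15 in
Formula: V = s^3
V = 15 * 15 * 15
V = 225 * 15
V = 3375
3375 in^3


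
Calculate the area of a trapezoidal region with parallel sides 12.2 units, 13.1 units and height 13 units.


Shape: trapezoid
Parallel sides a = 12.2 units, b = 13.1 units; Height h = 13 units
Formula: A = (a + b) * h / 2
a + b = 12.2 + 13.1 = 25.3
A = 25.3 * 13 / 2
A = 328.9 / 2
A = 164.45
164.45 units^2


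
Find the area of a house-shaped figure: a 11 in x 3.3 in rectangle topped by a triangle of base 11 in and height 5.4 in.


Composite shape: rectangle + triangle
Rectangle area = 11 * 3.3 = 36.3
Triangle area = 0.5 * 11 * 5.4 = 29.7
Total = 36.3 + 29.7
Total = 66
66 in^2


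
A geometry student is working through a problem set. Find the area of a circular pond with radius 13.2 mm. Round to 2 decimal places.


Shape: circle
Radius r = 13.2 mm
Formula: A = pi * r^2
r^2 = 13.2^2 = 174.24
A = pi * 174.24
A = 547.39
547.39 mm^2


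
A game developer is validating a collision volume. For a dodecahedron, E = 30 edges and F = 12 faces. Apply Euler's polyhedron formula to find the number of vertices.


Polyhedron: dodecahedron
Euler's formula for convex polyhedra: V - E + F = 2
Given: E = 30 edges and F = 12 faces
Solve for V:
V = 2 + E - F = 2 + 30 - 12 = 20
20 vertices


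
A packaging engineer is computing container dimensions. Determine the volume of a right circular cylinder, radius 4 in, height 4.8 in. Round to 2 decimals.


Shape: cylinder
Radius r = 4 in, Height h = 4.8 in
Formula: V = pi * r^2 * h
r^2 = 16
V = pi * 16 * 4.8
V = 76.8 * pi
V = 241.27
241.27 in^3


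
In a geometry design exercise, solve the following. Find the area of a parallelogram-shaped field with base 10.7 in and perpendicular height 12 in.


Shape: parallelogram
Base b = 10.7 in, Height h = 12 in
Formula: A = b * h
A = 10.7 * 12
A = 128.4
128.4 in^2


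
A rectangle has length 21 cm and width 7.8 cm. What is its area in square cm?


Shape: rectangle
Length l = 21 cm, Width w = 7.8 cm
Formula: A = l * w
A = 21 * 7.8
A = 163.8
163.8 cm^2


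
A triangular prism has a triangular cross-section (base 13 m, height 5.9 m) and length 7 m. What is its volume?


Shape: triangular prism
Triangle base = 13 m, triangle height = 5.9 m, prism length L = 7 m
Formula: V = (1/2 * b * h_tri) * L
Cross-section area = 0.5 * 13 * 5.9 = 38.35
V = 38.35 * 7
V = 268.45
268.45 m^3


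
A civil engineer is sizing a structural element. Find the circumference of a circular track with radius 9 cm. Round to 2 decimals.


Shape: circle
Radius r = 9 cm
Formula: C = 2 * pi * r
C = 2 * pi * 9
C = 18 * pi
C = 56.55
56.55 cm


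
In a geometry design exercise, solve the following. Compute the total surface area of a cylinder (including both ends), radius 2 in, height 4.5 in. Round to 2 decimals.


Shape: closed cylinder
Radius r = 2 in, Height h = 4.5 in
Formula: SA = 2*pi*r^2 + 2*pi*r*h = 2*pi*r*(r + h)
r + h = 6.5
2 * r * (r + h) = 2 * 2 * 6.5 = 26
SA = 26 * pi
SA = 81.68
81.68 in^2


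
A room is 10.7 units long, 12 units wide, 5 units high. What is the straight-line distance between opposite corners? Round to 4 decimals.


Shape: rectangular box (space diagonal)
l = 10.7 units, w = 12 units, h = 5 units
Visualize: the diagonal of the base, then a right triangle with that diagonal and the height.
Formula: d = sqrt(l^2 + w^2 + h^2)
l^2 + w^2 + h^2 = 114.49 + 144 + 25 = 283.49
d = sqrt(283.49)
d = 16.8372
16.8372 units


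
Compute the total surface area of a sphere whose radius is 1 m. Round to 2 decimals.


Shape: sphere
Radius r = 1 m
Formula: SA = 4 * pi * r^2
r^2 = 1
SA = 4 * pi * 1
SA = 4 * pi
SA = 12.57
12.57 m^2


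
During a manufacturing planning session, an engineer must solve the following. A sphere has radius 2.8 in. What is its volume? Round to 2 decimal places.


Shape: sphere
Radius r = 2.8 in
Formula: V = (4/3) * pi * r^3
r^3 = 21.952
(4/3) * 21.952 = 29.269333
V = 29.269333 * pi
V = 91.95
91.95 in^3


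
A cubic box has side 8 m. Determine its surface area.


Shape: cube
Side s = 8 m
A cube has 6 square faces.
Formula: SA = 6 * s^2
s^2 = 64
SA = 6 * 64
SA = 384
384 m^2


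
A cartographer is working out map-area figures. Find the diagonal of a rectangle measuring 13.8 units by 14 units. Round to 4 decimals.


Shape: rectangle (diagonal via Pythagoras)
Sides: 13.8 units and 14 units
Formula: d = sqrt(l^2 + w^2)
l^2 = 190.44, w^2 = 196
l^2 + w^2 = 386.44
d = sqrt(386.44)
d = 19.6581
19.6581 units


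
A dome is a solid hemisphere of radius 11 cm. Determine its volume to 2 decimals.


Shape: hemisphere (half of a sphere)
Radius r = 11 cm
Formula: V = (1/2) * (4/3) * pi * r^3 = (2/3) * pi * r^3
r^3 = 1331
(2/3) * 1331 = 887.333333
V = 887.333333 * pi
V = 2787.64
2787.64 cm^3


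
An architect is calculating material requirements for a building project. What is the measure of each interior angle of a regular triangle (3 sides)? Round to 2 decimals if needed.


Shape: regular triangle (3 sides)
Formula: interior angle = (n - 2) * 180 / n
(n - 2) = 1
(n - 2) * 180 = 180
angle = 180 / 3
angle = 60
60 degrees


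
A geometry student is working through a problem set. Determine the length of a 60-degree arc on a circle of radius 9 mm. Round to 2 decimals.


Shape: circular arc
Radius r = 9 mm, Angle = 60 degrees
Formula: L = (angle/360) * 2 * pi * r
2 * pi * r = 18 * pi
L = (60/360) * 18 * pi
L = 3 * pi
L = 9.42
9.42 mm


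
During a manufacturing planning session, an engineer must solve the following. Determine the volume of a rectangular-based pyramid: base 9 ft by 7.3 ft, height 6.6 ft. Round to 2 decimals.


Shape: rectangular pyramid
Base: 9 ft x 7.3 ft, Height h = 6.6 ft
Formula: V = (1/3) * base_area * h
base_area = 9 * 7.3 = 65.7
base_area * h = 65.7 * 6.6 = 433.62
V = 433.62 / 3
V = 144.54
144.54 ft^3


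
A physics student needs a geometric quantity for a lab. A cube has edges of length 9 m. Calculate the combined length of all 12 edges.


Shape: cube
Side s = 9 m
A cube has 12 edges, all equal.
Formula: total edge length = 12 * s
Total = 12 * 9
Total = 108
108 m


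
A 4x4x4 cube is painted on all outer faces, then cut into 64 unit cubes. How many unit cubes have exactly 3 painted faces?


Large cube: 4 x 4 x 4, cut into unit cubes.
Cubes with 3 painted faces are at the corners. A cube always has 8 corners.
Count = 8
8 unit cubes


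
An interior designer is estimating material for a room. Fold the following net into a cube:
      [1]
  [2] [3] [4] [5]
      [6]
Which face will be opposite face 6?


Net: cross layout. Take square 3 as the base (bottom).
Fold the four squares in the horizontal row up around 3: 2 -> left, 4 -> right, 5 wraps to the top.
Fold 1 and 6 up from 3: 1 -> back, 6 -> front.
Opposite pairs are therefore: (1, 6), (2, 4), (3, 5).
Face 6 is opposite face 1.
face 1


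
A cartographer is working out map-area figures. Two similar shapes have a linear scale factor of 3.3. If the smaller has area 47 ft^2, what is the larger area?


Linear scale factor k = 3.3
Original area = 47 ft^2
Rule: under a linear scaling by k, areas scale by k^2.
k^2 = 3.3^2 = 10.89
New area = 47 * 10.89
New area = 511.83
511.83 ft^2


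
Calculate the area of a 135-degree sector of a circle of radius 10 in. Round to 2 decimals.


Shape: circular sector
Radius r = 10 in, Angle = 135 degrees
Formula: A = (angle/360) * pi * r^2
r^2 = 100
Fraction of circle = 135/360
A = (135/360) * pi * 100
A = 37.5 * pi
A = 117.81
117.81 in^2


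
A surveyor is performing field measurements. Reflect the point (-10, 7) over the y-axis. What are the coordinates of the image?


Transformation: reflection
Original point: (-10, 7)
Rule for reflection over the y-axis: (x, y) -> (-x, y)
Apply: (-10, 7) -> (10, 7)
(10, 7)


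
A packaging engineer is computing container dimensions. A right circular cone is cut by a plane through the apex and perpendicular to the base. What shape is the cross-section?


Solid: right circular cone
Cutting plane: through the apex and perpendicular to the base
Visualize the intersection of the plane with the solid's surface.
The boundary of the cut region is a isosceles triangle.
isosceles triangle


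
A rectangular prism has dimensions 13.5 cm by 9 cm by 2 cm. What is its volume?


Shape: rectangular prism
l = 13.5 cm, w = 9 cm, h = 2 cm
Formula: V = l * w * h
V = 13.5 * 9 * 2
V = 121.5 * 2
V = 243
243 cm^3


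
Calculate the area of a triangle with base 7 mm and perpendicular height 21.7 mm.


Shape: triangle
Base b = 7 mm, Height h = 21.7 mm
Formula: A = (1/2) * b * h
A = 0.5 * 7 * 21.7
A = 0.5 * 151.9
A = 75.95
75.95 mm^2


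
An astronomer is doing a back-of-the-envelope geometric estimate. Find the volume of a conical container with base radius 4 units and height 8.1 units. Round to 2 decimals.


Shape: cone
Radius r = 4 units, Height h = 8.1 units
Formula: V = (1/3) * pi * r^2 * h
r^2 = 16
pi * r^2 * h = pi * 16 * 8.1 = 129.6 * pi
V = 129.6 * pi / 3
V = 135.72
135.72 units^3


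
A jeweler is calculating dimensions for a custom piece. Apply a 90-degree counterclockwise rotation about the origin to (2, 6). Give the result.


Transformation: rotation about the origin
Original point: (2, 6)
Rule for 90 deg counterclockwise: (x, y) -> (-y, x)
Apply: (2, 6) -> (-6, 2)
(-6, 2)


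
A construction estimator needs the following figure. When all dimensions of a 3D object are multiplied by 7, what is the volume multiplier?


Linear scale factor k = 7
Rule: under a linear scaling by k, volumes scale by k^3.
k^3 = 7 * 7 * 7
k^3 = 49 * 7
k^3 = 343
Volume scales by a factor of 343.
343 (dimensionless)


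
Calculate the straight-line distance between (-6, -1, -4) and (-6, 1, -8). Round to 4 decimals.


3D distance between two points
P1 = (-6, -1, -4), P2 = (-6, 1, -8)
Formula: d = sqrt((x2-x1)^2 + (y2-y1)^2 + (z2-z1)^2)
dx = -6 - -6 = 0
dy = 1 - -1 = 2
dz = -8 - -4 = -4
dx^2 + dy^2 + dz^2 = 0 + 4 + 16 = 20
d = sqrt(20)
d = 4.4721
4.4721 units


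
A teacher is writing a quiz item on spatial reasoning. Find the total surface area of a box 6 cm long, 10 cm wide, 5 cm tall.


Shape: rectangular prism
l = 6 cm, w = 10 cm, h = 5 cm
Formula: SA = 2(lw + lh + wh)
lw = 60, lh = 30, wh = 50
lw + lh + wh = 140
SA = 2 * 140
SA = 280
280 cm^2


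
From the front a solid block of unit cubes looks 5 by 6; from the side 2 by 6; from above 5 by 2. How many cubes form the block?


Orthographic views of a solid rectangular block:
Front view 5 x 6 -> length = 5, height = 6
Side view 2 x 6 -> width = 2, height = 6 (consistent)
Top view 5 x 2 -> confirms length = 5, width = 2
The block is 5 x 2 x 6.
Total unit cubes = 5 * 2 * 6 = 60
60 unit cubes


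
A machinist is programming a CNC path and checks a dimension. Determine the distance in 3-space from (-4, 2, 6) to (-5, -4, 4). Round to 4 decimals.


3D distance between two points
P1 = (-4, 2, 6), P2 = (-5, -4, 4)
Formula: d = sqrt((x2-x1)^2 + (y2-y1)^2 + (z2-z1)^2)
dx = -5 - -4 = -1
dy = -4 - 2 = -6
dz = 4 - 6 = -2
dx^2 + dy^2 + dz^2 = 1 + 36 + 4 = 41
d = sqrt(41)
d = 6.4031
6.4031 units


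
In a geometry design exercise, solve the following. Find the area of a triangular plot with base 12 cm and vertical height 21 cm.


Shape: triangle
Base b = 12 cm, Height h = 21 cm
Formula: A = (1/2) * b * h
A = 0.5 * 12 * 21
A = 0.5 * 252
A = 126
126 cm^2


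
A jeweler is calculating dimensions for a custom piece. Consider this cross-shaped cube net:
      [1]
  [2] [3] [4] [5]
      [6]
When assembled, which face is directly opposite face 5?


Net: cross layout. Take square 3 as the base (bottom).
Fold the four squares in the horizontal row up around 3: 2 -> left, 4 -> right, 5 wraps to the top.
Fold 1 and 6 up from 3: 1 -> back, 6 -> front.
Opposite pairs are therefore: (1, 6), (2, 4), (3, 5).
Face 5 is opposite face 3.
face 3


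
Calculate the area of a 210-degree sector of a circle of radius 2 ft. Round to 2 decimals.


Shape: circular sector
Radius r = 2 ft, Angle = 210 degrees
Formula: A = (angle/360) * pi * r^2
r^2 = 4
Fraction of circle = 210/360
A = (210/360) * pi * 4
A = 2.333333 * pi
A = 7.33
7.33 ft^2


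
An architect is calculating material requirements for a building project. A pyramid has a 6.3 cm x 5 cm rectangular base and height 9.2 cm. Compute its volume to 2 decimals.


Shape: rectangular pyramid
Base: 6.3 cm x 5 cm, Height h = 9.2 cm
Formula: V = (1/3) * base_area * h
base_area = 6.3 * 5 = 31.5
base_area * h = 31.5 * 9.2 = 289.8
V = 289.8 / 3
V = 96.6
96.6 cm^3


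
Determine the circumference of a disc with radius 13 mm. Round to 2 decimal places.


Shape: circle
Radius r = 13 mm
Formula: C = 2 * pi * r
C = 2 * pi * 13
C = 26 * pi
C = 81.68
81.68 mm


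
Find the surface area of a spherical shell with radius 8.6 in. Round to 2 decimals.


Shape: sphere
Radius r = 8.6 in
Formula: SA = 4 * pi * r^2
r^2 = 73.96
SA = 4 * pi * 73.96
SA = 295.84 * pi
SA = 929.41
929.41 in^2


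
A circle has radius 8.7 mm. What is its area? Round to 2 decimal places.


Shape: circle
Radius r = 8.7 mm
Formula: A = pi * r^2
r^2 = 8.7^2 = 75.69
A = pi * 75.69
A = 237.79
237.79 mm^2


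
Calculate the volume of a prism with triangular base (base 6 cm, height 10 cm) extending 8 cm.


Shape: triangular prism
Triangle base = 6 cm, triangle height = 10 cm, prism length L = 8 cm
Formula: V = (1/2 * b * h_tri) * L
Cross-section area = 0.5 * 6 * 10 = 30
V = 30 * 8
V = 240
240 cm^3


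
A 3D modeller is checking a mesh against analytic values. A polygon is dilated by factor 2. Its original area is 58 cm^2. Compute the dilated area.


Linear scale factor k = 2
Original area = 58 cm^2
Rule: under a linear scaling by k, areas scale by k^2.
k^2 = 2^2 = 4
New area = 58 * 4
New area = 232
232 cm^2


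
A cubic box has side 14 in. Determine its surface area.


Shape: cube
Side s = 14 in
A cube has 6 square faces.
Formula: SA = 6 * s^2
s^2 = 196
SA = 6 * 196
SA = 1176
1176 in^2


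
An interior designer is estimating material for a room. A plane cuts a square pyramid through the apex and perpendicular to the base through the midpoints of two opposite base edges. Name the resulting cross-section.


Solid: square pyramid
Cutting plane: through the apex and perpendicular to the base through the midpoints of two opposite base edges
Visualize the intersection of the plane with the solid's surface.
The boundary of the cut region is a isosceles triangle.
isosceles triangle


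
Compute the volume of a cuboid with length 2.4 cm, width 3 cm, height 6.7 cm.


Shape: rectangular prism
l = 2.4 cm, w = 3 cm, h = 6.7 cm
Formula: V = l * w * h
V = 2.4 * 3 * 6.7
V = 7.2 * 6.7
V = 48.24
48.24 cm^3


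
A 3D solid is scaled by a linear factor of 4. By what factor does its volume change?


Linear scale factor k = 4
Rule: under a linear scaling by k, volumes scale by k^3.
k^3 = 4 * 4 * 4
k^3 = 16 * 4
k^3 = 64
Volume scales by a factor of 64.
64 (dimensionless)


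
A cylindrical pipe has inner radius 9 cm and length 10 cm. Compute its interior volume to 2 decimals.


Shape: cylinder
Radius r = 9 cm, Height h = 10 cm
Formula: V = pi * r^2 * h
r^2 = 81
V = pi * 81 * 10
V = 810 * pi
V = 2544.69
2544.69 cm^3


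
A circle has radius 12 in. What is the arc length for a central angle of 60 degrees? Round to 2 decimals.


Shape: circular arc
Radius r = 12 in, Angle = 60 degrees
Formula: L = (angle/360) * 2 * pi * r
2 * pi * r = 24 * pi
L = (60/360) * 24 * pi
L = 4 * pi
L = 12.57
12.57 in


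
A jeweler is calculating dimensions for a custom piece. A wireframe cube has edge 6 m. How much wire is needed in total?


Shape: cube
Side s = 6 m
A cube has 12 edges, all equal.
Formula: total edge length = 12 * s
Total = 12 * 6
Total = 72
72 m


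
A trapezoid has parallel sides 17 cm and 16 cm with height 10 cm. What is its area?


Shape: trapezoid
Parallel sides a = 17 cm, b = 16 cm; Height h = 10 cm
Formula: A = (a + b) * h / 2
a + b = 17 + 16 = 33
A = 33 * 10 / 2
A = 330 / 2
A = 165
165 cm^2


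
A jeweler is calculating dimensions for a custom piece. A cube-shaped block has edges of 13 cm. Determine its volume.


Shape: cube
Side s = 13 cm
Formula: V = s^3
V = 13 * 13 * 13
V = 169 * 13
V = 2197
2197 cm^3


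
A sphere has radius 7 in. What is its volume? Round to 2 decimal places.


Shape: sphere
Radius r = 7 in
Formula: V = (4/3) * pi * r^3
r^3 = 343
(4/3) * 343 = 457.333333
V = 457.333333 * pi
V = 1436.76
1436.76 in^3


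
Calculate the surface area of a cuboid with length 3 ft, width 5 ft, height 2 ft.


Shape: rectangular prism
l = 3 ft, w = 5 ft, h = 2 ft
Formula: SA = 2(lw + lh + wh)
lw = 15, lh = 6, wh = 10
lw + lh + wh = 31
SA = 2 * 31
SA = 62
62 ft^2


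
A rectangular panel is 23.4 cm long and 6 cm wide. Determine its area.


Shape: rectangle
Length l = 23.4 cm, Width w = 6 cm
Formula: A = l * w
A = 23.4 * 6
A = 140.4
140.4 cm^2


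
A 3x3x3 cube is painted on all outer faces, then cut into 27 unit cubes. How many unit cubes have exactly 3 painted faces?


Large cube: 3 x 3 x 3, cut into unit cubes.
Cubes with 3 painted faces are at the corners. A cube always has 8 corners.
Count = 8
8 unit cubes


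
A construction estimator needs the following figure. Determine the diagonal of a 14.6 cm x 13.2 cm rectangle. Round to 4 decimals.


Shape: rectangle (diagonal via Pythagoras)
Sides: 14.6 cm and 13.2 cm
Formula: d = sqrt(l^2 + w^2)
l^2 = 213.16, w^2 = 174.24
l^2 + w^2 = 387.4
d = sqrt(387.4)
d = 19.6825
19.6825 cm


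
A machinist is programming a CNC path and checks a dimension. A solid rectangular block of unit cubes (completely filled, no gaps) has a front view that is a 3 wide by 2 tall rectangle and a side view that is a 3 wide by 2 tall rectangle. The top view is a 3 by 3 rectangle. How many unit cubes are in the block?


Orthographic views of a solid rectangular block:
Front view 3 x 2 -> length = 3, height = 2
Side view 3 x 2 -> width = 3, height = 2 (consistent)
Top view 3 x 3 -> confirms length = 3, width = 3
The block is 3 x 3 x 2.
Total unit cubes = 3 * 3 * 2 = 18
18 unit cubes


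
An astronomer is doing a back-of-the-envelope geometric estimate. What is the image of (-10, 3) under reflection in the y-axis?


Transformation: reflection
Original point: (-10, 3)
Rule for reflection over the y-axis: (x, y) -> (-x, y)
Apply: (-10, 3) -> (10, 3)
(10, 3)


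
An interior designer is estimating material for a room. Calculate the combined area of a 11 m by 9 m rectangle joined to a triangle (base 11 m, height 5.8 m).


Composite shape: rectangle + triangle
Rectangle area = 11 * 9 = 99
Triangle area = 0.5 * 11 * 5.8 = 31.9
Total = 99 + 31.9
Total = 130.9
130.9 m^2


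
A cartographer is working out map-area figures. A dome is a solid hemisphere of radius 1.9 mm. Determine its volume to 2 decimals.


Shape: hemisphere (half of a sphere)
Radius r = 1.9 mm
Formula: V = (1/2) * (4/3) * pi * r^3 = (2/3) * pi * r^3
r^3 = 6.859
(2/3) * 6.859 = 4.572667
V = 4.572667 * pi
V = 14.37
14.37 mm^3


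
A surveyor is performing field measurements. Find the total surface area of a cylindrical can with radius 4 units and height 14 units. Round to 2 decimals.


Shape: closed cylinder
Radius r = 4 units, Height h = 14 units
Formula: SA = 2*pi*r^2 + 2*pi*r*h = 2*pi*r*(r + h)
r + h = 18
2 * r * (r + h) = 2 * 4 * 18 = 144
SA = 144 * pi
SA = 452.39
452.39 units^2


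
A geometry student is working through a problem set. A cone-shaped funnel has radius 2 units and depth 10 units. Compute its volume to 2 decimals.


Shape: cone
Radius r = 2 units, Height h = 10 units
Formula: V = (1/3) * pi * r^2 * h
r^2 = 4
pi * r^2 * h = pi * 4 * 10 = 40 * pi
V = 40 * pi / 3
V = 41.89
41.89 units^3


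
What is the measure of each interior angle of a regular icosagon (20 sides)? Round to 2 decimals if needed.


Shape: regular icosagon (20 sides)
Formula: interior angle = (n - 2) * 180 / n
(n - 2) = 18
(n - 2) * 180 = 3240
angle = 3240 / 20
angle = 162
162 degrees


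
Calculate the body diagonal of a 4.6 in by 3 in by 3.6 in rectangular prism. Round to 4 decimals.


Shape: rectangular box (space diagonal)
l = 4.6 in, w = 3 in, h = 3.6 in
Visualize: the diagonal of the base, then a right triangle with that diagonal and the height.
Formula: d = sqrt(l^2 + w^2 + h^2)
l^2 + w^2 + h^2 = 21.16 + 9 + 12.96 = 43.12
d = sqrt(43.12)
d = 6.5666
6.5666 in


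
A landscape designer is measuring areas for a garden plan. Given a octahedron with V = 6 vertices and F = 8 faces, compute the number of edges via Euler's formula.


Polyhedron: octahedron
Euler's formula for convex polyhedra: V - E + F = 2
Given: V = 6 vertices and F = 8 faces
Solve for E:
E = V + F - 2 = 6 + 8 - 2 = 12
12 edges


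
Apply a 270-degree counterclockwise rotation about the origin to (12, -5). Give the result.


Transformation: rotation about the origin
Original point: (12, -5)
Rule for 270 deg counterclockwise: (x, y) -> (y, -x)
Apply: (12, -5) -> (-5, -12)
(-5, -12)


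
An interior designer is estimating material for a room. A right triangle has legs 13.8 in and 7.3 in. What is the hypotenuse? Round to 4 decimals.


Shape: right triangle
Legs a = 13.8 in, b = 7.3 in
Formula: c = sqrt(a^2 + b^2)
a^2 = 190.44, b^2 = 53.29
a^2 + b^2 = 243.73
c = sqrt(243.73)
c = 15.6119
15.6119 in


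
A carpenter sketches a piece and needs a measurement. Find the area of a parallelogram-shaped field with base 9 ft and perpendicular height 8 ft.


Shape: parallelogram
Base b = 9 ft, Height h = 8 ft
Formula: A = b * h
A = 9 * 8
A = 72
72 ft^2


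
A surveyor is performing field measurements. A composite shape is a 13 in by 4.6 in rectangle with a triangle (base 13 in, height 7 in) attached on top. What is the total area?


Composite shape: rectangle + triangle
Rectangle area = 13 * 4.6 = 59.8
Triangle area = 0.5 * 13 * 7 = 45.5
Total = 59.8 + 45.5
Total = 105.3
105.3 in^2


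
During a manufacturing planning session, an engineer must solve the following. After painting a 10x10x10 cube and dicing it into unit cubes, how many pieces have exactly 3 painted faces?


Large cube: 10 x 10 x 10, cut into unit cubes.
Cubes with 3 painted faces are at the corners. A cube always has 8 corners.
Count = 8
8 unit cubes


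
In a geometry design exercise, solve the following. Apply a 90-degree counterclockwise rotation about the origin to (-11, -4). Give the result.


Transformation: rotation about the origin
Original point: (-11, -4)
Rule for 90 deg counterclockwise: (x, y) -> (-y, x)
Apply: (-11, -4) -> (4, -11)
(4, -11)


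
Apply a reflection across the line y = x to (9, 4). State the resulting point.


Transformation: reflection
Original point: (9, 4)
Rule for reflection over y = x: (x, y) -> (y, x)
Apply: (9, 4) -> (4, 9)
(4, 9)


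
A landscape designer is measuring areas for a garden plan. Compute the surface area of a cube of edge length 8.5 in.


Shape: cube
Side s = 8.5 in
A cube has 6 square faces.
Formula: SA = 6 * s^2
s^2 = 72.25
SA = 6 * 72.25
SA = 433.5
433.5 in^2


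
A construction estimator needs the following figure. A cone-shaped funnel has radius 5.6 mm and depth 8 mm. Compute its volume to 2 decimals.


Shape: cone
Radius r = 5.6 mm, Height h = 8 mm
Formula: V = (1/3) * pi * r^2 * h
r^2 = 31.36
pi * r^2 * h = pi * 31.36 * 8 = 250.88 * pi
V = 250.88 * pi / 3
V = 262.72
262.72 mm^3


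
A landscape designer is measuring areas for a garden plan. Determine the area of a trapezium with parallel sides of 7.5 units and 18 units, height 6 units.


Shape: trapezoid
Parallel sides a = 7.5 units, b = 18 units; Height h = 6 units
Formula: A = (a + b) * h / 2
a + b = 7.5 + 18 = 25.5
A = 25.5 * 6 / 2
A = 153 / 2
A = 76.5
76.5 units^2


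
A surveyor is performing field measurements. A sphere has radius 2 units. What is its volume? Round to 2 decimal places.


Shape: sphere
Radius r = 2 units
Formula: V = (4/3) * pi * r^3
r^3 = 8
(4/3) * 8 = 10.666667
V = 10.666667 * pi
V = 33.51
33.51 units^3


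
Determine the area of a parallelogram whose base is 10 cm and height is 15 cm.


Shape: parallelogram
Base b = 10 cm, Height h = 15 cm
Formula: A = b * h
A = 10 * 15
A = 150
150 cm^2


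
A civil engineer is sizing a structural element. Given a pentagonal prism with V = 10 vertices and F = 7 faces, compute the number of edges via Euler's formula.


Polyhedron: pentagonal prism
Euler's formula for convex polyhedra: V - E + F = 2
Given: V = 10 vertices and F = 7 faces
Solve for E:
E = V + F - 2 = 10 + 7 - 2 = 15
15 edges


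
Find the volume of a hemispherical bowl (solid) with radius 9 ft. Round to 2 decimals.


Shape: hemisphere (half of a sphere)
Radius r = 9 ft
Formula: V = (1/2) * (4/3) * pi * r^3 = (2/3) * pi * r^3
r^3 = 729
(2/3) * 729 = 486
V = 486 * pi
V = 1526.81
1526.81 ft^3


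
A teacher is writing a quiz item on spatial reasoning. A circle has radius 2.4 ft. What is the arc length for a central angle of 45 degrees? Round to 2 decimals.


Shape: circular arc
Radius r = 2.4 ft, Angle = 45 degrees
Formula: L = (angle/360) * 2 * pi * r
2 * pi * r = 4.8 * pi
L = (45/360) * 4.8 * pi
L = 0.6 * pi
L = 1.88
1.88 ft


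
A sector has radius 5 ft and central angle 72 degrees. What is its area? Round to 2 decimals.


Shape: circular sector
Radius r = 5 ft, Angle = 72 degrees
Formula: A = (angle/360) * pi * r^2
r^2 = 25
Fraction of circle = 72/360
A = (72/360) * pi * 25
A = 5 * pi
A = 15.71
15.71 ft^2


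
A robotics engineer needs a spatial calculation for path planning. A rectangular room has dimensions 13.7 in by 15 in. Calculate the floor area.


Shape: rectangle
Length l = 13.7 in, Width w = 15 in
Formula: A = l * w
A = 13.7 * 15
A = 205.5
205.5 in^2


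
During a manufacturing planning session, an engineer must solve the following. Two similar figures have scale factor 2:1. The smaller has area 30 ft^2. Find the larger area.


Linear scale factor k = 2
Original area = 30 ft^2
Rule: under a linear scaling by k, areas scale by k^2.
k^2 = 2^2 = 4
New area = 30 * 4
New area = 120
120 ft^2


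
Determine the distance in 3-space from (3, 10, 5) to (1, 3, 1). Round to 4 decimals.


3D distance between two points
P1 = (3, 10, 5), P2 = (1, 3, 1)
Formula: d = sqrt((x2-x1)^2 + (y2-y1)^2 + (z2-z1)^2)
dx = 1 - 3 = -2
dy = 3 - 10 = -7
dz = 1 - 5 = -4
dx^2 + dy^2 + dz^2 = 4 + 49 + 16 = 69
d = sqrt(69)
d = 8.3066
8.3066 units


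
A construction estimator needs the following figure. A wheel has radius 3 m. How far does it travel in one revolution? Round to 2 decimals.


Shape: circle
Radius r = 3 m
Formula: C = 2 * pi * r
C = 2 * pi * 3
C = 6 * pi
C = 18.85
18.85 m


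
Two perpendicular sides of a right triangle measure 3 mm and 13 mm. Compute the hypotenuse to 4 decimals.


Shape: right triangle
Legs a = 3 mm, b = 13 mm
Formula: c = sqrt(a^2 + b^2)
a^2 = 9, b^2 = 169
a^2 + b^2 = 178
c = sqrt(178)
c = 13.3417
13.3417 mm


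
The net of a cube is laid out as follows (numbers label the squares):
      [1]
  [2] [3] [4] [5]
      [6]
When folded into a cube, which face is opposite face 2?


Net: cross layout. Take square 3 as the base (bottom).
Fold the four squares in the horizontal row up around 3: 2 -> left, 4 -> right, 5 wraps to the top.
Fold 1 and 6 up from 3: 1 -> back, 6 -> front.
Opposite pairs are therefore: (1, 6), (2, 4), (3, 5).
Face 2 is opposite face 4.
face 4


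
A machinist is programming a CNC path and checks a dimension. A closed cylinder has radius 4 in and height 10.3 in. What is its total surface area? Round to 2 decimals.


Shape: closed cylinder
Radius r = 4 in, Height h = 10.3 in
Formula: SA = 2*pi*r^2 + 2*pi*r*h = 2*pi*r*(r + h)
r + h = 14.3
2 * r * (r + h) = 2 * 4 * 14.3 = 114.4
SA = 114.4 * pi
SA = 359.4
359.4 in^2


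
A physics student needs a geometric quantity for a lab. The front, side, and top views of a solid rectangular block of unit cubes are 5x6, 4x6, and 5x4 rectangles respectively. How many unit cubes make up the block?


Orthographic views of a solid rectangular block:
Front view 5 x 6 -> length = 5, height = 6
Side view 4 x 6 -> width = 4, height = 6 (consistent)
Top view 5 x 4 -> confirms length = 5, width = 4
The block is 5 x 4 x 6.
Total unit cubes = 5 * 4 * 6 = 120
120 unit cubes


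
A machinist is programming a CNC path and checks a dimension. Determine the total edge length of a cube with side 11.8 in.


Shape: cube
Side s = 11.8 in
A cube has 12 edges, all equal.
Formula: total edge length = 12 * s
Total = 12 * 11.8
Total = 141.6
141.6 in


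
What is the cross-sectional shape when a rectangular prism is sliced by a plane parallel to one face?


Solid: rectangular prism
Cutting plane: parallel to one face
Visualize the intersection of the plane with the solid's surface.
The boundary of the cut region is a rectangle.
rectangle


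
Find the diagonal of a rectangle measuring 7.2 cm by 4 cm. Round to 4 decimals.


Shape: rectangle (diagonal via Pythagoras)
Sides: 7.2 cm and 4 cm
Formula: d = sqrt(l^2 + w^2)
l^2 = 51.84, w^2 = 16
l^2 + w^2 = 67.84
d = sqrt(67.84)
d = 8.2365
8.2365 cm


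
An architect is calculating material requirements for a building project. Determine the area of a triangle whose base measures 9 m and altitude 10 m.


Shape: triangle
Base b = 9 m, Height h = 10 m
Formula: A = (1/2) * b * h
A = 0.5 * 9 * 10
A = 0.5 * 90
A = 45
45 m^2


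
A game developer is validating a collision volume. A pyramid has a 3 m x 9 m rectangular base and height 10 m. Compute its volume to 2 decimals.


Shape: rectangular pyramid
Base: 3 m x 9 m, Height h = 10 m
Formula: V = (1/3) * base_area * h
base_area = 3 * 9 = 27
base_area * h = 27 * 10 = 270
V = 270 / 3
V = 90
90 m^3


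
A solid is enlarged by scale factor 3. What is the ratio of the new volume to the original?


Linear scale factor k = 3
Rule: under a linear scaling by k, volumes scale by k^3.
k^3 = 3 * 3 * 3
k^3 = 9 * 3
k^3 = 27
Volume scales by a factor of 27.
27 (dimensionless)


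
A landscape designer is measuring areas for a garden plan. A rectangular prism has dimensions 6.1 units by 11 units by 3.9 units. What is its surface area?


Shape: rectangular prism
l = 6.1 units, w = 11 units, h = 3.9 units
Formula: SA = 2(lw + lh + wh)
lw = 67.1, lh = 23.79, wh = 42.9
lw + lh + wh = 133.79
SA = 2 * 133.79
SA = 267.58
267.58 units^2
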